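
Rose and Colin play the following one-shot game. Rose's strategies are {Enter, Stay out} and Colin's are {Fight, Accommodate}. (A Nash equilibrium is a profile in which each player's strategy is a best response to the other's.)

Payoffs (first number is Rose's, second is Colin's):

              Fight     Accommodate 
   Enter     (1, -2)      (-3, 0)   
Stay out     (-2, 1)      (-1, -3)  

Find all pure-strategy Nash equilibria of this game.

none

(Enter, Fight): Colin prefers Accommodate (0 > -2) — not an equilibrium.
(Enter, Accommodate): Rose prefers Stay out (-1 > -3) — not an equilibrium.
(Stay out, Fight): Rose prefers Enter (1 > -2) — not an equilibrium.
(Stay out, Accommodate): Colin prefers Fight (1 > -3) — not an equilibrium.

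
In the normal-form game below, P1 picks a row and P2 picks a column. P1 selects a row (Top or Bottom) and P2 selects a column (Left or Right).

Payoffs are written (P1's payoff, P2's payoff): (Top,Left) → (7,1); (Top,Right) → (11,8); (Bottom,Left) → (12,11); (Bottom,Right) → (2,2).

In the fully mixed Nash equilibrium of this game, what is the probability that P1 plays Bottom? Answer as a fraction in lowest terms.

Let x be the probability that P1 plays Top. In a completely mixed equilibrium, P2 must be indifferent between Left and Right.
P2's expected payoff from Left is x + 11(1−x); from Right it is 8x + 2(1−x).
Setting these equal: −10x + 11 = 6x + 2, so x = 9/16.
Therefore P1 plays Bottom with probability 1 − 9/16 = 7/16.

7/16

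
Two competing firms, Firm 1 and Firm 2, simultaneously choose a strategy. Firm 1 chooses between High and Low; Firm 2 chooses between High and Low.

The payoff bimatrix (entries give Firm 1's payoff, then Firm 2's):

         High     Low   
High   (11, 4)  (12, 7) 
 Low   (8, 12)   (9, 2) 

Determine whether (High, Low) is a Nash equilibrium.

At (High, Low), Firm 1 earns 12; switching to Low would give 9, so Firm 1 has no profitable deviation.
Firm 2 earns 7; switching to High would give 4, so Firm 2 has no profitable deviation.
Neither player can gain by a unilateral deviation, so this profile is a Nash equilibrium.

Yes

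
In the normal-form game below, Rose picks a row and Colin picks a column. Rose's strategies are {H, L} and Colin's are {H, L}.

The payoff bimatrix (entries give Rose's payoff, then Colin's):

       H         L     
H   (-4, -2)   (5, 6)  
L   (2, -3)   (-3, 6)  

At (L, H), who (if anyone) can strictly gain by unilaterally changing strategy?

Colin

Rose at (L, H) earns 2; deviating to H yields -4 — not better.
Colin earns -3; deviating to L yields 6 — a strict improvement.
Only Colin has a strictly profitable deviation.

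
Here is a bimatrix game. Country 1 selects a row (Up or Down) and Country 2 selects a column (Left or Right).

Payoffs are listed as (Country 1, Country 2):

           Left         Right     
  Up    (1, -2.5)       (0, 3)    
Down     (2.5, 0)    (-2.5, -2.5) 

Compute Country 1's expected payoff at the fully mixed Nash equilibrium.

First find y, the probability Country 2 plays Left, from Country 1's indifference between Up and Down: y = 2.5y − 2.5(1−y), giving y = 5/8.
Since Country 1 is indifferent in equilibrium, Country 1's expected payoff equals the payoff from either row against (5/8, 3/8). Using Up: (5/8) = 5/8.

5/8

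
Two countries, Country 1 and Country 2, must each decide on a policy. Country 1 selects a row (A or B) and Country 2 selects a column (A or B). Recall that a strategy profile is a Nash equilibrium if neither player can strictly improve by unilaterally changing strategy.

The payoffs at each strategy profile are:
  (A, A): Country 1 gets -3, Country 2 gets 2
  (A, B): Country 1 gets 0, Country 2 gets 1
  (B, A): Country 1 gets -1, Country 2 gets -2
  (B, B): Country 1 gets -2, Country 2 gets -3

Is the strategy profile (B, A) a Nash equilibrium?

Yes

At (B, A), Country 1 earns -1; switching to A would give -3, so Country 1 has no profitable deviation.
Country 2 earns -2; switching to B would give -3, so Country 2 has no profitable deviation.
Neither player can gain by a unilateral deviation, so this profile is a Nash equilibrium.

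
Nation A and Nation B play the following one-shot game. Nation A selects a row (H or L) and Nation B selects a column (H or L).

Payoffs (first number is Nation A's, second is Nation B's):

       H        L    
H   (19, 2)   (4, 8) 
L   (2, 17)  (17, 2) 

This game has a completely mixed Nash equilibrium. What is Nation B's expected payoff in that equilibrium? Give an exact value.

First find x, the probability Nation A plays H, from Nation B's indifference between H and L: 2x + 17(1−x) = 8x + 2(1−x), giving x = 5/7.
Since Nation B is indifferent in equilibrium, Nation B's expected payoff equals the payoff from either column against (5/7, 2/7). Using H: 2(5/7) + 17(2/7) = 44/7.

44/7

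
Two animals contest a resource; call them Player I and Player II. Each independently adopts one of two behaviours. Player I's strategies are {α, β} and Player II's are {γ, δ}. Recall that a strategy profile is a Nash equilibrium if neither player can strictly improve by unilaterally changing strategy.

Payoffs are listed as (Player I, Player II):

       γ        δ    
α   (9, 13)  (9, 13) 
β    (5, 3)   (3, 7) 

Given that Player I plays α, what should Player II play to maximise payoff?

Against α, Player II earns 13 from γ and 13 from δ.
So either strategy is a best response.

either — both γ and δ are best responses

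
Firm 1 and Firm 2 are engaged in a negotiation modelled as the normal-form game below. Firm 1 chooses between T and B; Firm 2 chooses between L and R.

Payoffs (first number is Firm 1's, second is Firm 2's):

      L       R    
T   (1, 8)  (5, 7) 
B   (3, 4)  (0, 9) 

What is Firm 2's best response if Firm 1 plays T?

L

Against T, Firm 2 earns 8 from L and 7 from R.
So L is the best response.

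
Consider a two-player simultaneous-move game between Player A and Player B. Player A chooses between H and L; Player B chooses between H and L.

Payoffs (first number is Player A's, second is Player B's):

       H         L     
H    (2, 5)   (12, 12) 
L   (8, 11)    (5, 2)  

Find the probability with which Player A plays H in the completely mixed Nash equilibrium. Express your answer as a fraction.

Let x be the probability that Player A plays H. In a completely mixed equilibrium, Player B must be indifferent between H and L.
Player B's expected payoff from H is 5x + 11(1−x); from L it is 12x + 2(1−x).
Setting these equal: −6x + 11 = 10x + 2, so x = 9/16.

9/16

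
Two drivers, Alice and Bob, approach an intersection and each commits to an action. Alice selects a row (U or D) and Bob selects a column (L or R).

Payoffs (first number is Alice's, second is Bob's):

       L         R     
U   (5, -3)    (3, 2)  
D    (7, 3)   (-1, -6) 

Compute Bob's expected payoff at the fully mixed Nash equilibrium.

-6/7

First find x, the probability Alice plays U, from Bob's indifference between L and R: −3x + 3(1−x) = 2x − 6(1−x), giving x = 9/14.
Since Bob is indifferent in equilibrium, Bob's expected payoff equals the payoff from either column against (9/14, 5/14). Using L: −3(9/14) + 3(5/14) = -6/7.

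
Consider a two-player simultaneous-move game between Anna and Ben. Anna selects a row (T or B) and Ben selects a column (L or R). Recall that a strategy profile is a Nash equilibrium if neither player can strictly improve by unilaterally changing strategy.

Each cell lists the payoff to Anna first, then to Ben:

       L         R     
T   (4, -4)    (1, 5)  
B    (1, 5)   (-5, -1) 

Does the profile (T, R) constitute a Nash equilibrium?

At (T, R), Anna earns 1; switching to B would give -5, so Anna has no profitable deviation.
Ben earns 5; switching to L would give -4, so Ben has no profitable deviation.
Neither player can gain by a unilateral deviation, so this profile is a Nash equilibrium.

Yes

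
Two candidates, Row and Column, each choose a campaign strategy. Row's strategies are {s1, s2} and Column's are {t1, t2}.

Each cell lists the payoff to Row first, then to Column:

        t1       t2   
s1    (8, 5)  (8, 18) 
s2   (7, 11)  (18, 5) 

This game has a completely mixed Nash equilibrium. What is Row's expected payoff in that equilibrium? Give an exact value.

First find y, the probability Column plays t1, from Row's indifference between s1 and s2: 8y + 8(1−y) = 7y + 18(1−y), giving y = 10/11.
Since Row is indifferent in equilibrium, Row's expected payoff equals the payoff from either row against (10/11, 1/11). Using s1: 8(10/11) + 8(1/11) = 8.

8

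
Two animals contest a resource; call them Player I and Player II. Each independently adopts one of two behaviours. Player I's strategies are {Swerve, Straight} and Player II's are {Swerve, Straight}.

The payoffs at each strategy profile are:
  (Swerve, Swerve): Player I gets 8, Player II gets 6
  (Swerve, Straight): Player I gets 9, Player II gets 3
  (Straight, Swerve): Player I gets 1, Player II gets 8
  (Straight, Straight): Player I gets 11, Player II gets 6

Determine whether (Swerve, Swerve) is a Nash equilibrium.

Yes

At (Swerve, Swerve), Player I earns 8; switching to Straight would give 1, so Player I has no profitable deviation.
Player II earns 6; switching to Straight would give 3, so Player II has no profitable deviation.
Neither player can gain by a unilateral deviation, so this profile is a Nash equilibrium.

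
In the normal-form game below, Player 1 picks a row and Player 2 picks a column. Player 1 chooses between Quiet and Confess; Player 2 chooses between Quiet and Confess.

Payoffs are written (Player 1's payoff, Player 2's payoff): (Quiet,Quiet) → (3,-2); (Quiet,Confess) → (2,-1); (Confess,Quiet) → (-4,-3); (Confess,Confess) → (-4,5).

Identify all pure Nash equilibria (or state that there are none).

(Quiet, Confess)

(Quiet, Quiet): Player 2 prefers Confess (-1 > -2) — not an equilibrium.
(Quiet, Confess): Player 1 gets 2 ≥ -4 from Confess, and Player 2 gets -1 ≥ -2 from Quiet — Nash equilibrium.
(Confess, Quiet): Player 1 prefers Quiet (3 > -4); Player 2 prefers Confess (5 > -3) — not an equilibrium.
(Confess, Confess): Player 1 prefers Quiet (2 > -4) — not an equilibrium.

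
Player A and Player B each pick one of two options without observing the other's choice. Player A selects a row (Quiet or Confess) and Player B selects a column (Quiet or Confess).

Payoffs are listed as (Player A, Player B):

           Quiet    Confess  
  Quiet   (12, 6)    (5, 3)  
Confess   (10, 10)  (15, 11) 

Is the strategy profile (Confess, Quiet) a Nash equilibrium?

No

At (Confess, Quiet), Player A earns 10; switching to Quiet would give 12, so Player A would deviate.
Player B earns 10; switching to Confess would give 11, so Player B would deviate.
Since at least one player can profitably deviate, this is not a Nash equilibrium.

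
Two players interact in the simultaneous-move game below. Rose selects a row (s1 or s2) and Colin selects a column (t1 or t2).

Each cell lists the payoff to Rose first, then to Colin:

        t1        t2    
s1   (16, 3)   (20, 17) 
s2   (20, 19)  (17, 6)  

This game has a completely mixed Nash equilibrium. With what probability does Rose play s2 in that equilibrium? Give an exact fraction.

Let x be the probability that Rose plays s1. In a completely mixed equilibrium, Colin must be indifferent between t1 and t2.
Colin's expected payoff from t1 is 3x + 19(1−x); from t2 it is 17x + 6(1−x).
Setting these equal: −16x + 19 = 11x + 6, so x = 13/27.
Therefore Rose plays s2 with probability 1 − 13/27 = 14/27.

14/27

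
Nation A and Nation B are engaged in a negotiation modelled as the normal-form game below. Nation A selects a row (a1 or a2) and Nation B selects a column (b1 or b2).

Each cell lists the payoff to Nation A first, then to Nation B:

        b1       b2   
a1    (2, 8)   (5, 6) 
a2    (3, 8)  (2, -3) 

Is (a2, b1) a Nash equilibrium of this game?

Yes

At (a2, b1), Nation A earns 3; switching to a1 would give 2, so Nation A has no profitable deviation.
Nation B earns 8; switching to b2 would give -3, so Nation B has no profitable deviation.
Neither player can gain by a unilateral deviation, so this profile is a Nash equilibrium.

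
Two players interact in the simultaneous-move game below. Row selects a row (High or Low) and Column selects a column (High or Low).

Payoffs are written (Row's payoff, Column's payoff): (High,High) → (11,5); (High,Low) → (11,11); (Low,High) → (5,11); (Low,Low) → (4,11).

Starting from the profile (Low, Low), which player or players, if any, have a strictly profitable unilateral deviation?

Row at (Low, Low) earns 4; deviating to High yields 11 — a strict improvement.
Column earns 11; deviating to High yields 11 — not better.
Only Row has a strictly profitable deviation.

Row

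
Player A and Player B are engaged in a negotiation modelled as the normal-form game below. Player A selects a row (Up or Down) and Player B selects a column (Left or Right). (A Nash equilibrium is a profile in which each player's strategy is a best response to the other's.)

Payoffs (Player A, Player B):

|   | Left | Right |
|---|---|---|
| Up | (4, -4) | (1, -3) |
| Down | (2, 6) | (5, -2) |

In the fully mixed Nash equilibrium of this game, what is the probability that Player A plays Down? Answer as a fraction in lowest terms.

Let p be the probability that Player A plays Up. In a completely mixed equilibrium, Player B must be indifferent between Left and Right.
Player B's expected payoff from Left is −4p + 6(1−p); from Right it is −3p − 2(1−p).
Setting these equal: −10p + 6 = −p − 2, so p = 8/9.
Therefore Player A plays Down with probability 1 − 8/9 = 1/9.

1/9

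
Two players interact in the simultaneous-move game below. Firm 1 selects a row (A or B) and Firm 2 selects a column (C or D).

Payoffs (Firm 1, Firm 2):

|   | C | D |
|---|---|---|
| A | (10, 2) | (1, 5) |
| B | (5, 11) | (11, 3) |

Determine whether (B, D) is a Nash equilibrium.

At (B, D), Firm 1 earns 11; switching to A would give 1, so Firm 1 has no profitable deviation.
Firm 2 earns 3; switching to C would give 11, so Firm 2 would deviate.
Since at least one player can profitably deviate, this is not a Nash equilibrium.

No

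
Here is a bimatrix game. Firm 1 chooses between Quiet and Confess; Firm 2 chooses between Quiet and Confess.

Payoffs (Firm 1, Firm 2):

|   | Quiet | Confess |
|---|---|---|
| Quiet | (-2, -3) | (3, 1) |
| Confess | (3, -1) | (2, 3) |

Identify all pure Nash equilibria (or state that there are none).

(Quiet, Quiet): Firm 1 prefers Confess (3 > -2); Firm 2 prefers Confess (1 > -3) — not an equilibrium.
(Quiet, Confess): Firm 1 gets 3 ≥ 2 from Confess, and Firm 2 gets 1 ≥ -3 from Quiet — Nash equilibrium.
(Confess, Quiet): Firm 2 prefers Confess (3 > -1) — not an equilibrium.
(Confess, Confess): Firm 1 prefers Quiet (3 > 2) — not an equilibrium.

(Quiet, Confess)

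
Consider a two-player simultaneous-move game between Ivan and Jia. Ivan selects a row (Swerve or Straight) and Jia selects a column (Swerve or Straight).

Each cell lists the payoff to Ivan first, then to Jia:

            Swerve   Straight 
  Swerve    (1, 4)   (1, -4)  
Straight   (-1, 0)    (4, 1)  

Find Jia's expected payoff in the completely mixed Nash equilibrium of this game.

4/9

First find x, the probability Ivan plays Swerve, from Jia's indifference between Swerve and Straight: 4x = −4x + (1−x), giving x = 1/9.
Since Jia is indifferent in equilibrium, Jia's expected payoff equals the payoff from either column against (1/9, 8/9). Using Swerve: 4(1/9) = 4/9.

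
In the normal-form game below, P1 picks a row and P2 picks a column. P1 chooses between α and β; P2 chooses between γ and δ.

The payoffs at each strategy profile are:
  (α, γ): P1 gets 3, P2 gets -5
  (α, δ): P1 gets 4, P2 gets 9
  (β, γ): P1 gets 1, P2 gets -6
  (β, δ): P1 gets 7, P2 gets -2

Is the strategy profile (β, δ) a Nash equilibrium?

Yes

At (β, δ), P1 earns 7; switching to α would give 4, so P1 has no profitable deviation.
P2 earns -2; switching to γ would give -6, so P2 has no profitable deviation.
Neither player can gain by a unilateral deviation, so this profile is a Nash equilibrium.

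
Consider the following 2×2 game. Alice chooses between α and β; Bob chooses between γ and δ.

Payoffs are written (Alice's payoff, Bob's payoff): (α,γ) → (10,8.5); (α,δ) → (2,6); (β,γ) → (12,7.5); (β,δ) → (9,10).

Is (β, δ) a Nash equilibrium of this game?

Yes

At (β, δ), Alice earns 9; switching to α would give 2, so Alice has no profitable deviation.
Bob earns 10; switching to γ would give 7.5, so Bob has no profitable deviation.
Neither player can gain by a unilateral deviation, so this profile is a Nash equilibrium.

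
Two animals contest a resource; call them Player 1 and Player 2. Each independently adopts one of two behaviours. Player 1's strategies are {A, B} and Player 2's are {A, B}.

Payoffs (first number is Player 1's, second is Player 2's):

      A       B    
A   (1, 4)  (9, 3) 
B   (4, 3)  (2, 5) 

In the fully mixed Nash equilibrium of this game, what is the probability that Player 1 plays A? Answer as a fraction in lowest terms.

2/3

Let x be the probability that Player 1 plays A. In a completely mixed equilibrium, Player 2 must be indifferent between A and B.
Player 2's expected payoff from A is 4x + 3(1−x); from B it is 3x + 5(1−x).
Setting these equal: x + 3 = −2x + 5, so x = 2/3.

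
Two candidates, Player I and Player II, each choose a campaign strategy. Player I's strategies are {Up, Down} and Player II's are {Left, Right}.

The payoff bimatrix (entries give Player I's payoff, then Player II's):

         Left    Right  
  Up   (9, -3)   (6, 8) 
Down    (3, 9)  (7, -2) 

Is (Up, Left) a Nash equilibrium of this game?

At (Up, Left), Player I earns 9; switching to Down would give 3, so Player I has no profitable deviation.
Player II earns -3; switching to Right would give 8, so Player II would deviate.
Since at least one player can profitably deviate, this is not a Nash equilibrium.

No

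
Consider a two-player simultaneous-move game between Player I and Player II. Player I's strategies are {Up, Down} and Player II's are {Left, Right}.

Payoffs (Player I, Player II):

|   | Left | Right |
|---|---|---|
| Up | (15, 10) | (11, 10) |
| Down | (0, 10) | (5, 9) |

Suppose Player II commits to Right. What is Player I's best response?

Up

Against Right, Player I earns 11 from Up and 5 from Down.
So Up is the best response.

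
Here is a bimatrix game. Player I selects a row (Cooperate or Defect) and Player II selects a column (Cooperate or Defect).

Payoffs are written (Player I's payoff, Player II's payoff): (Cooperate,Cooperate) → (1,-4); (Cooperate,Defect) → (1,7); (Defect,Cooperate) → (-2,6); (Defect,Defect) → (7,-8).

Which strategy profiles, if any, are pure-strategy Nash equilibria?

(Cooperate, Cooperate): Player II prefers Defect (7 > -4) — not an equilibrium.
(Cooperate, Defect): Player I prefers Defect (7 > 1) — not an equilibrium.
(Defect, Cooperate): Player I prefers Cooperate (1 > -2) — not an equilibrium.
(Defect, Defect): Player II prefers Cooperate (6 > -8) — not an equilibrium.

none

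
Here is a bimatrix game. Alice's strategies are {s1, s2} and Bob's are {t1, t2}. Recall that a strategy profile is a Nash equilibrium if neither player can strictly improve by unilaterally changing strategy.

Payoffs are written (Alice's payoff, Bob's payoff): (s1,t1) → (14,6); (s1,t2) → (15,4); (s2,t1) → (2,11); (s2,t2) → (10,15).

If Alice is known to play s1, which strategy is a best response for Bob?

Against s1, Bob earns 6 from t1 and 4 from t2.
So t1 is the best response.

t1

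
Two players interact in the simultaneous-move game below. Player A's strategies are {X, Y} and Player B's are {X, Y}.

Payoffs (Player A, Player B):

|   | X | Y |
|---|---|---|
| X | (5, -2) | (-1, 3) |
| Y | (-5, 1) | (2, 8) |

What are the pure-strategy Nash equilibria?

(Y, Y)

(X, X): Player B prefers Y (3 > -2) — not an equilibrium.
(X, Y): Player A prefers Y (2 > -1) — not an equilibrium.
(Y, X): Player A prefers X (5 > -5); Player B prefers Y (8 > 1) — not an equilibrium.
(Y, Y): Player A gets 2 ≥ -1 from X, and Player B gets 8 ≥ 1 from X — Nash equilibrium.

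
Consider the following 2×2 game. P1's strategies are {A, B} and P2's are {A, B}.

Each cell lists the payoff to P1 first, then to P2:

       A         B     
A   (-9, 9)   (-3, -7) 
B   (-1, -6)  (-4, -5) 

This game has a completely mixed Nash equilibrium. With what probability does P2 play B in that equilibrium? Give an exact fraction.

Let c be the probability that P2 plays A. In a completely mixed equilibrium, P1 must be indifferent between A and B.
P1's expected payoff from A is −9c − 3(1−c); from B it is −c − 4(1−c).
Setting these equal: −6c − 3 = 3c − 4, so c = 1/9.
Therefore P2 plays B with probability 1 − 1/9 = 8/9.

8/9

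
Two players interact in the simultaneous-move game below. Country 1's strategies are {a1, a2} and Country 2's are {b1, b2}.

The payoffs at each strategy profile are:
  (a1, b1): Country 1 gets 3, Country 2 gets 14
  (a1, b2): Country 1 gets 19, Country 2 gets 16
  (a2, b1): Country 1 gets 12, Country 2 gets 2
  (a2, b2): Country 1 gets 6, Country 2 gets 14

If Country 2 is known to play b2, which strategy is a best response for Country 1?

a1

Against b2, Country 1 earns 19 from a1 and 6 from a2.
So a1 is the best response.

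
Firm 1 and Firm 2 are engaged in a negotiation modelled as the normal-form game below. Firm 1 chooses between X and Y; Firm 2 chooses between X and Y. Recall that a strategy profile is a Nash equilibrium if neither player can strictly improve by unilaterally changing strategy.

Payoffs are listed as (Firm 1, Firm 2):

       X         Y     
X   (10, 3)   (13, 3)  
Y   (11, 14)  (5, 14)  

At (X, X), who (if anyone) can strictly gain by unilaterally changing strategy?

Firm 1 at (X, X) earns 10; deviating to Y yields 11 — a strict improvement.
Firm 2 earns 3; deviating to Y yields 3 — not better.
Only Firm 1 has a strictly profitable deviation.

Firm 1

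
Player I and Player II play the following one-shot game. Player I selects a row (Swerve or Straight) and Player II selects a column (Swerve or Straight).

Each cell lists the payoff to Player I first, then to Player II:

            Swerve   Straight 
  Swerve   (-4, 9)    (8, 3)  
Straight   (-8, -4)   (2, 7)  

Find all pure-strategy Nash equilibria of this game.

(Swerve, Swerve): Player I gets -4 ≥ -8 from Straight, and Player II gets 9 ≥ 3 from Straight — Nash equilibrium.
(Swerve, Straight): Player II prefers Swerve (9 > 3) — not an equilibrium.
(Straight, Swerve): Player I prefers Swerve (-4 > -8); Player II prefers Straight (7 > -4) — not an equilibrium.
(Straight, Straight): Player I prefers Swerve (8 > 2) — not an equilibrium.

(Swerve, Swerve)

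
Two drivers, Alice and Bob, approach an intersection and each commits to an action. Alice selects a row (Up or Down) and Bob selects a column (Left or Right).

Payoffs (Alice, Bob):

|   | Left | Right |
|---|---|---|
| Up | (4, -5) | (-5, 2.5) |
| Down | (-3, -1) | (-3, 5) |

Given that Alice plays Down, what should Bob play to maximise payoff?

Right

Against Down, Bob earns -1 from Left and 5 from Right.
So Right is the best response.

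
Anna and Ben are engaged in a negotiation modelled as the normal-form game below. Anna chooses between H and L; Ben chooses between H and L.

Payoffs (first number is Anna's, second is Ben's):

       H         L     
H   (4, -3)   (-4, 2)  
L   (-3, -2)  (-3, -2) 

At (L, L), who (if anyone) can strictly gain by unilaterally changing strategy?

Anna at (L, L) earns -3; deviating to H yields -4 — not better.
Ben earns -2; deviating to H yields -2 — not better.
Neither player can strictly improve; the profile is a Nash equilibrium.

Neither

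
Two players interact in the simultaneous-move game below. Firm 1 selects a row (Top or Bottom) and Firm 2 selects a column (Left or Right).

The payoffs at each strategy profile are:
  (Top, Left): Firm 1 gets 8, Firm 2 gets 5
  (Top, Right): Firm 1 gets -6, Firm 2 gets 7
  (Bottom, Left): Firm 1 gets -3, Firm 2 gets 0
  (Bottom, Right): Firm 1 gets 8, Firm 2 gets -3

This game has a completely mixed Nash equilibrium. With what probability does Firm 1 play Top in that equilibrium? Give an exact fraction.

3/5

Let r be the probability that Firm 1 plays Top. In a completely mixed equilibrium, Firm 2 must be indifferent between Left and Right.
Firm 2's expected payoff from Left is 5r; from Right it is 7r − 3(1−r).
Setting these equal: 5r = 10r − 3, so r = 3/5.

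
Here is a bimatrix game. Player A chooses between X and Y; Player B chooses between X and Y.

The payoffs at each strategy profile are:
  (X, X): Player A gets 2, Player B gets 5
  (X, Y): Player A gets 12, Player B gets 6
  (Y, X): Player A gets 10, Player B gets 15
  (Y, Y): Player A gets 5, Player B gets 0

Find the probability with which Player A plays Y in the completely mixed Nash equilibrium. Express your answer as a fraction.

1/16

Let p be the probability that Player A plays X. In a completely mixed equilibrium, Player B must be indifferent between X and Y.
Player B's expected payoff from X is 5p + 15(1−p); from Y it is 6p.
Setting these equal: −10p + 15 = 6p, so p = 15/16.
Therefore Player A plays Y with probability 1 − 15/16 = 1/16.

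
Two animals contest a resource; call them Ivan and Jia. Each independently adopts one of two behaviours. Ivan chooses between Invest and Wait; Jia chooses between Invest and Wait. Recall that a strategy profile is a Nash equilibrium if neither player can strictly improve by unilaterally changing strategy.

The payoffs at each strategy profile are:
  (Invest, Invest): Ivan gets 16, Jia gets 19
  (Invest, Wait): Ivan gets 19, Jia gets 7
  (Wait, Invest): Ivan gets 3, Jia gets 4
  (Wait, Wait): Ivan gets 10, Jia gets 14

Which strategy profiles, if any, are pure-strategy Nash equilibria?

(Invest, Invest): Ivan gets 16 ≥ 3 from Wait, and Jia gets 19 ≥ 7 from Wait — Nash equilibrium.
(Invest, Wait): Jia prefers Invest (19 > 7) — not an equilibrium.
(Wait, Invest): Ivan prefers Invest (16 > 3); Jia prefers Wait (14 > 4) — not an equilibrium.
(Wait, Wait): Ivan prefers Invest (19 > 10) — not an equilibrium.

(Invest, Invest)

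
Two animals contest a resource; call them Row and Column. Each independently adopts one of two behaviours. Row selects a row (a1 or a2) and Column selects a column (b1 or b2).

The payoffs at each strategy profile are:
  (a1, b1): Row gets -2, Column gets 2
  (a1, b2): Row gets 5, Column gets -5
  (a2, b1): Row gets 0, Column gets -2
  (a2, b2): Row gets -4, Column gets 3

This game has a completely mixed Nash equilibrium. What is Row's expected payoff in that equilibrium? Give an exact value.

-8/11

First find q, the probability Column plays b1, from Row's indifference between a1 and a2: −2q + 5(1−q) = −4(1−q), giving q = 9/11.
Since Row is indifferent in equilibrium, Row's expected payoff equals the payoff from either row against (9/11, 2/11). Using a1: −2(9/11) + 5(2/11) = -8/11.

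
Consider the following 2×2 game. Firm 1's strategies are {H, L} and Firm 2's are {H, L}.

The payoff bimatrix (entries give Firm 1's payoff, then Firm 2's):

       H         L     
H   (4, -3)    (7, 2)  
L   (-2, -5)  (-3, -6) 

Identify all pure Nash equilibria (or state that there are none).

(H, L)

(H, H): Firm 2 prefers L (2 > -3) — not an equilibrium.
(H, L): Firm 1 gets 7 ≥ -3 from L, and Firm 2 gets 2 ≥ -3 from H — Nash equilibrium.
(L, H): Firm 1 prefers H (4 > -2) — not an equilibrium.
(L, L): Firm 1 prefers H (7 > -3); Firm 2 prefers H (-5 > -6) — not an equilibrium.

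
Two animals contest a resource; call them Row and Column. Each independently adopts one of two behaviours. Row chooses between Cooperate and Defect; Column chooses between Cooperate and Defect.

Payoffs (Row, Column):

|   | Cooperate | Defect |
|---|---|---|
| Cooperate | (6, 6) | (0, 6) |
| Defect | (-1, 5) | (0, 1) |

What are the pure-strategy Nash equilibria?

(Cooperate, Cooperate): Row gets 6 ≥ -1 from Defect, and Column gets 6 ≥ 6 from Defect — Nash equilibrium.
(Cooperate, Defect): Row gets 0 ≥ 0 from Defect, and Column gets 6 ≥ 6 from Cooperate — Nash equilibrium.
(Defect, Cooperate): Row prefers Cooperate (6 > -1) — not an equilibrium.
(Defect, Defect): Column prefers Cooperate (5 > 1) — not an equilibrium.

(Cooperate, Cooperate) and (Cooperate, Defect)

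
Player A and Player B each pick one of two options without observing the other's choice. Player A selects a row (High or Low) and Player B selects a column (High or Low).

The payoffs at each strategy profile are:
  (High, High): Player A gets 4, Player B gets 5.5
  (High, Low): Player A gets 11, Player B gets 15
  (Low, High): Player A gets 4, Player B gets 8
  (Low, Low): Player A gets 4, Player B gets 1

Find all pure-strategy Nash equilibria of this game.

(High, High): Player B prefers Low (15 > 5.5) — not an equilibrium.
(High, Low): Player A gets 11 ≥ 4 from Low, and Player B gets 15 ≥ 5.5 from High — Nash equilibrium.
(Low, High): Player A gets 4 ≥ 4 from High, and Player B gets 8 ≥ 1 from Low — Nash equilibrium.
(Low, Low): Player A prefers High (11 > 4); Player B prefers High (8 > 1) — not an equilibrium.

(High, Low) and (Low, High)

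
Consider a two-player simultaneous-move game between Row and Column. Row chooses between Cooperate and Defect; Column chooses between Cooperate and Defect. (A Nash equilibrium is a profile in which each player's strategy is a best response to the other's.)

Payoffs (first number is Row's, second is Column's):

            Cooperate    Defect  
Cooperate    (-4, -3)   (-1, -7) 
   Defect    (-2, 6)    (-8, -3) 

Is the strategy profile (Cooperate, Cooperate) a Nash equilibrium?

At (Cooperate, Cooperate), Row earns -4; switching to Defect would give -2, so Row would deviate.
Column earns -3; switching to Defect would give -7, so Column has no profitable deviation.
Since at least one player can profitably deviate, this is not a Nash equilibrium.

No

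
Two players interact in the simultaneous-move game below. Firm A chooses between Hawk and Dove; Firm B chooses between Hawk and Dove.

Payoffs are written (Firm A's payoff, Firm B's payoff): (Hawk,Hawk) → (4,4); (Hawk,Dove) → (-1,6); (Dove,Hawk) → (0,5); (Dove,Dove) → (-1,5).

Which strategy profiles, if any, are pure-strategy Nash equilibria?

(Hawk, Dove) and (Dove, Dove)

(Hawk, Hawk): Firm B prefers Dove (6 > 4) — not an equilibrium.
(Hawk, Dove): Firm A gets -1 ≥ -1 from Dove, and Firm B gets 6 ≥ 4 from Hawk — Nash equilibrium.
(Dove, Hawk): Firm A prefers Hawk (4 > 0) — not an equilibrium.
(Dove, Dove): Firm A gets -1 ≥ -1 from Hawk, and Firm B gets 5 ≥ 5 from Hawk — Nash equilibrium.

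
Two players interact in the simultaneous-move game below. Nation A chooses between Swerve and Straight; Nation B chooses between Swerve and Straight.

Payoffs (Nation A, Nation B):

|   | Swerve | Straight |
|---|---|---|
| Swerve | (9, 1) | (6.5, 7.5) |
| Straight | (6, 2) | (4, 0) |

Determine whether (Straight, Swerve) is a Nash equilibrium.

At (Straight, Swerve), Nation A earns 6; switching to Swerve would give 9, so Nation A would deviate.
Nation B earns 2; switching to Straight would give 0, so Nation B has no profitable deviation.
Since at least one player can profitably deviate, this is not a Nash equilibrium.

No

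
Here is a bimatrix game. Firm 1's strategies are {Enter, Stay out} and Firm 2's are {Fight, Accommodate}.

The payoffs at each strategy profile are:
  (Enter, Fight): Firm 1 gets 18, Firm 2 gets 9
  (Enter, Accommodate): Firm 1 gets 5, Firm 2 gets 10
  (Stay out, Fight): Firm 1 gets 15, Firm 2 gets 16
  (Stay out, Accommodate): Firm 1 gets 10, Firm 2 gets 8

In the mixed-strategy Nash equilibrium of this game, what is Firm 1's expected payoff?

First find q, the probability Firm 2 plays Fight, from Firm 1's indifference between Enter and Stay out: 18q + 5(1−q) = 15q + 10(1−q), giving q = 5/8.
Since Firm 1 is indifferent in equilibrium, Firm 1's expected payoff equals the payoff from either row against (5/8, 3/8). Using Enter: 18(5/8) + 5(3/8) = 105/8.

105/8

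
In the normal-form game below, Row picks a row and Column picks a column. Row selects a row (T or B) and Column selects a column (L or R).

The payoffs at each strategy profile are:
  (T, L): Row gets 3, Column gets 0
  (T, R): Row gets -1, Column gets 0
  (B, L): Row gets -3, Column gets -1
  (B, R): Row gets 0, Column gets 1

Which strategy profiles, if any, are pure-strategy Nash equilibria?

(T, L): Row gets 3 ≥ -3 from B, and Column gets 0 ≥ 0 from R — Nash equilibrium.
(T, R): Row prefers B (0 > -1) — not an equilibrium.
(B, L): Row prefers T (3 > -3); Column prefers R (1 > -1) — not an equilibrium.
(B, R): Row gets 0 ≥ -1 from T, and Column gets 1 ≥ -1 from L — Nash equilibrium.

(T, L) and (B, R)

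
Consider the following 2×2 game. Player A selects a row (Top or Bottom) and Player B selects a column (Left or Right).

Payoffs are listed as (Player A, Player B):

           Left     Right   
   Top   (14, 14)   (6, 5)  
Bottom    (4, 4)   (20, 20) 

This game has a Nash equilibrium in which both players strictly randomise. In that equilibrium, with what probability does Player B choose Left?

7/12

Let y be the probability that Player B plays Left. In a completely mixed equilibrium, Player A must be indifferent between Top and Bottom.
Player A's expected payoff from Top is 14y + 6(1−y); from Bottom it is 4y + 20(1−y).
Setting these equal: 8y + 6 = −16y + 20, so y = 7/12.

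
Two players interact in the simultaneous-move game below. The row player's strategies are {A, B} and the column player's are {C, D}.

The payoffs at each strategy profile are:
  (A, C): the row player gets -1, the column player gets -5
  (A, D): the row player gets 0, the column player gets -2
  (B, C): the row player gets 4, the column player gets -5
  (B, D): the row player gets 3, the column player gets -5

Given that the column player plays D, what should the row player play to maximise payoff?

B

Against D, the row player earns 0 from A and 3 from B.
So B is the best response.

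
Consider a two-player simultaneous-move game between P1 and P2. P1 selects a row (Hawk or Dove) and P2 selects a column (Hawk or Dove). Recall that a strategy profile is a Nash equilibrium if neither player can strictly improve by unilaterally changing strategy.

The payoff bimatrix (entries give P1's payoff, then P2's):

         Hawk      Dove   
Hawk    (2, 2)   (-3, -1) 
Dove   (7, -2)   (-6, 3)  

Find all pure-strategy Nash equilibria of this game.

(Hawk, Hawk): P1 prefers Dove (7 > 2) — not an equilibrium.
(Hawk, Dove): P2 prefers Hawk (2 > -1) — not an equilibrium.
(Dove, Hawk): P2 prefers Dove (3 > -2) — not an equilibrium.
(Dove, Dove): P1 prefers Hawk (-3 > -6) — not an equilibrium.

none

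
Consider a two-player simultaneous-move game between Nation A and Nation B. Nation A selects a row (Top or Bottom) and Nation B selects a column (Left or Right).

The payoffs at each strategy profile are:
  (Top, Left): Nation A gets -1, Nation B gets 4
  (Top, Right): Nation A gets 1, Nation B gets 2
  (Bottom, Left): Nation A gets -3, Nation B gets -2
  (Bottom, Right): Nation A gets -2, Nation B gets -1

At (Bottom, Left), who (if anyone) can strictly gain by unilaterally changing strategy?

Both

Nation A at (Bottom, Left) earns -3; deviating to Top yields -1 — a strict improvement.
Nation B earns -2; deviating to Right yields -1 — a strict improvement.
Both Nation A and Nation B have strictly profitable deviations.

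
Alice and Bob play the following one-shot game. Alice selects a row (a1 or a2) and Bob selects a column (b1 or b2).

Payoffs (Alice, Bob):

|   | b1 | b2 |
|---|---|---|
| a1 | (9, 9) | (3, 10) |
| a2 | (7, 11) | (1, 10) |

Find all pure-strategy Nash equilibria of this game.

(a1, b1): Bob prefers b2 (10 > 9) — not an equilibrium.
(a1, b2): Alice gets 3 ≥ 1 from a2, and Bob gets 10 ≥ 9 from b1 — Nash equilibrium.
(a2, b1): Alice prefers a1 (9 > 7) — not an equilibrium.
(a2, b2): Alice prefers a1 (3 > 1); Bob prefers b1 (11 > 10) — not an equilibrium.

(a1, b2)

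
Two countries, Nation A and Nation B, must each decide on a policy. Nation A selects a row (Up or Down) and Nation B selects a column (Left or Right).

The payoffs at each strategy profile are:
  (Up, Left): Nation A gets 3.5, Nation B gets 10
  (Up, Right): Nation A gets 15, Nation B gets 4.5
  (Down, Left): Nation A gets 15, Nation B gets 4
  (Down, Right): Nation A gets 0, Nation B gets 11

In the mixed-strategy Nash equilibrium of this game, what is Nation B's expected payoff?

184/25

First find p, the probability Nation A plays Up, from Nation B's indifference between Left and Right: 10p + 4(1−p) = 4.5p + 11(1−p), giving p = 14/25.
Since Nation B is indifferent in equilibrium, Nation B's expected payoff equals the payoff from either column against (14/25, 11/25). Using Left: 10(14/25) + 4(11/25) = 184/25.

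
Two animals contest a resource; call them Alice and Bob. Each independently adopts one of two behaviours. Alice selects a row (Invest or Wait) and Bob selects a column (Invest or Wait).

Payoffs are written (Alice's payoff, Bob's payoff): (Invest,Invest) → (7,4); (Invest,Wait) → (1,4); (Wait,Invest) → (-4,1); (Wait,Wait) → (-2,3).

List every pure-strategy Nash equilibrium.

(Invest, Invest) and (Invest, Wait)

(Invest, Invest): Alice gets 7 ≥ -4 from Wait, and Bob gets 4 ≥ 4 from Wait — Nash equilibrium.
(Invest, Wait): Alice gets 1 ≥ -2 from Wait, and Bob gets 4 ≥ 4 from Invest — Nash equilibrium.
(Wait, Invest): Alice prefers Invest (7 > -4); Bob prefers Wait (3 > 1) — not an equilibrium.
(Wait, Wait): Alice prefers Invest (1 > -2) — not an equilibrium.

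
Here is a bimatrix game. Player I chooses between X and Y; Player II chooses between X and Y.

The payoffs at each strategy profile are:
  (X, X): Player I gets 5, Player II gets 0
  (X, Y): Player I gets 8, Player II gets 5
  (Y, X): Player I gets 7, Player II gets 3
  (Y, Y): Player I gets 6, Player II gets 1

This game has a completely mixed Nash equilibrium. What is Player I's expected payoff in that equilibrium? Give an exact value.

13/2

First find y, the probability Player II plays X, from Player I's indifference between X and Y: 5y + 8(1−y) = 7y + 6(1−y), giving y = 1/2.
Since Player I is indifferent in equilibrium, Player I's expected payoff equals the payoff from either row against (1/2, 1/2). Using X: 5(1/2) + 8(1/2) = 13/2.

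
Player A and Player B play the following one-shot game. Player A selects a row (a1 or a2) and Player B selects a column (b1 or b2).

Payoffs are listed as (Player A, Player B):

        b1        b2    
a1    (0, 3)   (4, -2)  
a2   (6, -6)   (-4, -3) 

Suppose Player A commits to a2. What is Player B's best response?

b2

Against a2, Player B earns -6 from b1 and -3 from b2.
So b2 is the best response.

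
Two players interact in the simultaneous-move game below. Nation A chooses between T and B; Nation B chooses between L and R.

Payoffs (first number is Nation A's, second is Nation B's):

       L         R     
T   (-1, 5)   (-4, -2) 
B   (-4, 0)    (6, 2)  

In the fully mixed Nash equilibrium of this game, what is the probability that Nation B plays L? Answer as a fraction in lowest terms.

10/13

Let y be the probability that Nation B plays L. In a completely mixed equilibrium, Nation A must be indifferent between T and B.
Nation A's expected payoff from T is −y − 4(1−y); from B it is −4y + 6(1−y).
Setting these equal: 3y − 4 = −10y + 6, so y = 10/13.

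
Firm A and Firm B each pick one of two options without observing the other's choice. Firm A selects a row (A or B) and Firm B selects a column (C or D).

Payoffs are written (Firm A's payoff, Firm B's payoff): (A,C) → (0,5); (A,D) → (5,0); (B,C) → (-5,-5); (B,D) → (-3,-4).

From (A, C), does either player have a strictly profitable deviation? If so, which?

Firm A at (A, C) earns 0; deviating to B yields -5 — not better.
Firm B earns 5; deviating to D yields 0 — not better.
Neither player can strictly improve; the profile is a Nash equilibrium.

Neither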